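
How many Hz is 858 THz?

858000000000000 Hz

tera = 10¹², (no prefix) = 10⁰; factor is 10¹².
858 × 10¹² = 858000000000000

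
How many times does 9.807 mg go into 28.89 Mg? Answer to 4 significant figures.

2946000000

(28.89e6) / (9.807e-3) = 2.9459e9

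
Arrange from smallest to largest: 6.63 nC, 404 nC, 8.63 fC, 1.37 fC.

1.37 fC < 8.63 fC < 6.63 nC < 404 nC

6.63 nC = 0.00000000663 C
404 nC = 0.000000404 C
8.63 fC = 0.00000000000000863 C
1.37 fC = 0.00000000000000137 C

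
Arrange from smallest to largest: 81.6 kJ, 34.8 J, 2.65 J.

81.6 kJ = 81600 J
34.8 J = 34.8 J
2.65 J = 2.65 J

2.65 J < 34.8 J < 81.6 kJ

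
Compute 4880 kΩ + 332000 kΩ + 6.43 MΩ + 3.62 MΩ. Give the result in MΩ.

In MΩ:
  4880 kΩ = 4880 × 10⁻³ MΩ = 4.88
  332000 kΩ = 332000 × 10⁻³ MΩ = 332
  6.43 MΩ → 6.43
  3.62 MΩ → 3.62
Sum: 4.88 + 332 + 6.43 + 3.62 = 346.93

346.93 MΩ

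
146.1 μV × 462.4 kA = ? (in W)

67.55664 W

146.1 × 10^-6 × 462.4 × 10^3 = 67556.64 × 10^-3 W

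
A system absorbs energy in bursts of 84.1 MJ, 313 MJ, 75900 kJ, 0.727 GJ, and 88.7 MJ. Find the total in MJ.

1288.7 MJ

In MJ:
  84.1 MJ → 84.1
  313 MJ → 313
  75900 kJ = 75900 × 10⁻³ MJ = 75.9
  0.727 GJ = 0.727 × 10³ MJ = 727
  88.7 MJ → 88.7
Sum: 84.1 + 313 + 75.9 + 727 + 88.7 = 1288.7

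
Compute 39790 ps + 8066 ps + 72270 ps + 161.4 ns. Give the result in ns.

In ns:
  39790 ps = 39790 × 10⁻³ ns = 39.79
  8066 ps = 8066 × 10⁻³ ns = 8.066
  72270 ps = 72270 × 10⁻³ ns = 72.27
  161.4 ns → 161.4
Sum: 39.79 + 8.066 + 72.27 + 161.4 = 281.526

281.526 ns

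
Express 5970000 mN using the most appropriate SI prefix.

= 5.97e3 N; 1e3 is kilo.

5.97 kN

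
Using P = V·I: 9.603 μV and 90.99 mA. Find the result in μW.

0.87377697 μW

9.603 × 10^-6 × 90.99 × 10^-3 = 873.77697 × 10^-9 W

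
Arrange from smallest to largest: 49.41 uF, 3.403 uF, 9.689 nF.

9.689 nF < 3.403 uF < 49.41 uF

49.41 uF = 0.00004941 F
3.403 uF = 0.000003403 F
9.689 nF = 0.000000009689 F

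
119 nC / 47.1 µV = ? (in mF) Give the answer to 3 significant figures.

2.53 mF

(119 × 10^-9) / (47.1 × 10^-6) = 2.5265 × 10^-3 F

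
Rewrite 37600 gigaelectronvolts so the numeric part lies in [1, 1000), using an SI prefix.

37.6 teraelectronvolts

= 37.6 × 10¹² electronvolts; 10¹² is tera.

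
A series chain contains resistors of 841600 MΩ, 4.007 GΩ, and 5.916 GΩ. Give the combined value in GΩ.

851.523 GΩ

In GΩ:
  841600 MΩ = 841600e-3 GΩ = 841.6
  4.007 GΩ → 4.007
  5.916 GΩ → 5.916
Sum: 841.6 + 4.007 + 5.916 = 851.523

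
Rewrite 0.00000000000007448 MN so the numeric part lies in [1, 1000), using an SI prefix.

74.48 nN

= 74.48e-9 N; 1e-9 is nano.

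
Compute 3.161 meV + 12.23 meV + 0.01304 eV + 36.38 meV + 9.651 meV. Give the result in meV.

74.462 meV

In meV:
  3.161 meV → 3.161
  12.23 meV → 12.23
  0.01304 eV = 0.01304 × 10³ meV = 13.04
  36.38 meV → 36.38
  9.651 meV → 9.651
Sum: 3.161 + 12.23 + 13.04 + 36.38 + 9.651 = 74.462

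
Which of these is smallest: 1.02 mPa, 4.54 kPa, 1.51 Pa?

1.02 mPa

1.02 mPa = 0.00102 Pa
4.54 kPa = 4540 Pa
1.51 Pa = 1.51 Pa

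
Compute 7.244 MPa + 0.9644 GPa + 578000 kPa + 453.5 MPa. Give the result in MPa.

2003.144 MPa

In MPa:
  7.244 MPa → 7.244
  0.9644 GPa = 0.9644 × 10³ MPa = 964.4
  578000 kPa = 578000 × 10⁻³ MPa = 578
  453.5 MPa → 453.5
Sum: 7.244 + 964.4 + 578 + 453.5 = 2003.144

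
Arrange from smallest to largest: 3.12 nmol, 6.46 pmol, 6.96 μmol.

3.12 nmol = 0.00000000312 mol
6.46 pmol = 0.00000000000646 mol
6.96 μmol = 0.00000696 mol

6.46 pmol < 3.12 nmol < 6.96 μmol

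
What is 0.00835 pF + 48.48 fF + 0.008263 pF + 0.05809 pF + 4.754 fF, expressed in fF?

127.937 fF

In fF:
  0.00835 pF = 0.00835 × 10^3 fF = 8.35
  48.48 fF → 48.48
  0.008263 pF = 0.008263 × 10^3 fF = 8.263
  0.05809 pF = 0.05809 × 10^3 fF = 58.09
  4.754 fF → 4.754
Sum: 8.35 + 48.48 + 8.263 + 58.09 + 4.754 = 127.937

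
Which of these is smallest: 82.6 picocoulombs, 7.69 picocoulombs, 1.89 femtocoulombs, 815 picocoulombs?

82.6 picocoulombs = 0.0000000000826 coulombs
7.69 picocoulombs = 0.00000000000769 coulombs
1.89 femtocoulombs = 0.00000000000000189 coulombs
815 picocoulombs = 0.000000000815 coulombs

1.89 femtocoulombs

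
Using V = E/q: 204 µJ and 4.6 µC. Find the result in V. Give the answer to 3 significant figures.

44.3 V

(204e-6) / (4.6e-6) = 44.348 V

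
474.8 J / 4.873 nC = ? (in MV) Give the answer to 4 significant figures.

(474.8) / (4.873 × 10⁻⁹) = 97.4348 × 10⁹ V

97430 MV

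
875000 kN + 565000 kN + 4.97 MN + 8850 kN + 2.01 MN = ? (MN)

1455.83 MN

In MN:
  875000 kN = 875000 × 10^-3 MN = 875
  565000 kN = 565000 × 10^-3 MN = 565
  4.97 MN → 4.97
  8850 kN = 8850 × 10^-3 MN = 8.85
  2.01 MN → 2.01
Sum: 875 + 565 + 4.97 + 8.85 + 2.01 = 1455.83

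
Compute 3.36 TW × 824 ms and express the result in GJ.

3.36 × 10^12 × 824 × 10^-3 = 2768.64 × 10^9 J

2768.64 GJ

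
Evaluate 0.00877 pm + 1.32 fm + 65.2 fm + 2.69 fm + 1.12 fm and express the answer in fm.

In fm:
  0.00877 pm = 0.00877e3 fm = 8.77
  1.32 fm → 1.32
  65.2 fm → 65.2
  2.69 fm → 2.69
  1.12 fm → 1.12
Sum: 8.77 + 1.32 + 65.2 + 2.69 + 1.12 = 79.1

79.1 fm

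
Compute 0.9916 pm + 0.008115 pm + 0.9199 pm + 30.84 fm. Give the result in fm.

In fm:
  0.9916 pm = 0.9916e3 fm = 991.6
  0.008115 pm = 0.008115e3 fm = 8.115
  0.9199 pm = 0.9199e3 fm = 919.9
  30.84 fm → 30.84
Sum: 991.6 + 8.115 + 919.9 + 30.84 = 1950.455

1950.455 fm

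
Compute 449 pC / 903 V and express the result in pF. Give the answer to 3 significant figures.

(449e-12) / (903) = 0.49723e-12 F

0.497 pF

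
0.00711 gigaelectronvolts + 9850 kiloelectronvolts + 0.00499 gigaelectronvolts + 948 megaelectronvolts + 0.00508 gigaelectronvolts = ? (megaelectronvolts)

975.03 megaelectronvolts

In megaelectronvolts:
  0.00711 gigaelectronvolts = 0.00711 × 10³ megaelectronvolts = 7.11
  9850 kiloelectronvolts = 9850 × 10⁻³ megaelectronvolts = 9.85
  0.00499 gigaelectronvolts = 0.00499 × 10³ megaelectronvolts = 4.99
  948 megaelectronvolts → 948
  0.00508 gigaelectronvolts = 0.00508 × 10³ megaelectronvolts = 5.08
Sum: 7.11 + 9.85 + 4.99 + 948 + 5.08 = 975.03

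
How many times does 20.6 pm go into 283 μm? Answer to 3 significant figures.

13700000

(283e-6) / (20.6e-12) = 13.74e6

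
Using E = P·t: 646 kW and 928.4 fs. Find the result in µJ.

0.5997464 µJ

646 × 10³ × 928.4 × 10⁻¹⁵ = 599746.4 × 10⁻¹² J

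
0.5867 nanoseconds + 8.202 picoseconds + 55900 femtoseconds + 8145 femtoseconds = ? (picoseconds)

In picoseconds:
  0.5867 nanoseconds = 0.5867 × 10³ picoseconds = 586.7
  8.202 picoseconds → 8.202
  55900 femtoseconds = 55900 × 10⁻³ picoseconds = 55.9
  8145 femtoseconds = 8145 × 10⁻³ picoseconds = 8.145
Sum: 586.7 + 8.202 + 55.9 + 8.145 = 658.947

658.947 picoseconds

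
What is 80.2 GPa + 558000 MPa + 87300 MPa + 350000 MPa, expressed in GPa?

In GPa:
  80.2 GPa → 80.2
  558000 MPa = 558000e-3 GPa = 558
  87300 MPa = 87300e-3 GPa = 87.3
  350000 MPa = 350000e-3 GPa = 350
Sum: 80.2 + 558 + 87.3 + 350 = 1075.5

1075.5 GPa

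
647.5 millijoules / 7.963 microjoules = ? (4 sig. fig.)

81310

(647.5e-3) / (7.963e-6) = 81.314e3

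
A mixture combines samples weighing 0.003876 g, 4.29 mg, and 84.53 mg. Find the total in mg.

92.696 mg

In mg:
  0.003876 g = 0.003876 × 10³ mg = 3.876
  4.29 mg → 4.29
  84.53 mg → 84.53
Sum: 3.876 + 4.29 + 84.53 = 92.696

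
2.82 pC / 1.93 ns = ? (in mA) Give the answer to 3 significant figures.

(2.82e-12) / (1.93e-9) = 1.4611e-3 A

1.46 mA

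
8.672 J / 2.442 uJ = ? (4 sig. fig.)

(8.672) / (2.442 × 10⁻⁶) = 3.5512 × 10⁶

3551000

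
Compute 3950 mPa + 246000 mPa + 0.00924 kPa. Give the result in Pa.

In Pa:
  3950 mPa = 3950e-3 Pa = 3.95
  246000 mPa = 246000e-3 Pa = 246
  0.00924 kPa = 0.00924e3 Pa = 9.24
Sum: 3.95 + 246 + 9.24 = 259.19

259.19 Pa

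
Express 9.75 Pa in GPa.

0.00000000975 GPa

(no prefix) = 10^0, giga = 10^9; factor is 10^-9.
9.75 × 10^-9 = 0.00000000975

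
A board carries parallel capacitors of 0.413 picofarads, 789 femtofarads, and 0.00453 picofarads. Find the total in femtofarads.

1206.53 femtofarads

In femtofarads:
  0.413 picofarads = 0.413 × 10^3 femtofarads = 413
  789 femtofarads → 789
  0.00453 picofarads = 0.00453 × 10^3 femtofarads = 4.53
Sum: 413 + 789 + 4.53 = 1206.53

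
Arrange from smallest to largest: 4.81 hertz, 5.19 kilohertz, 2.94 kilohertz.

4.81 hertz < 2.94 kilohertz < 5.19 kilohertz

4.81 hertz = 4.81 hertz
5.19 kilohertz = 5190 hertz
2.94 kilohertz = 2940 hertz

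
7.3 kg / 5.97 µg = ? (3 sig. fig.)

(7.3 × 10³) / (5.97 × 10⁻⁶) = 1.223 × 10⁹

1220000000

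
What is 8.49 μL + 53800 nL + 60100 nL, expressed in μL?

122.39 μL

In μL:
  8.49 μL → 8.49
  53800 nL = 53800e-3 μL = 53.8
  60100 nL = 60100e-3 μL = 60.1
Sum: 8.49 + 53.8 + 60.1 = 122.39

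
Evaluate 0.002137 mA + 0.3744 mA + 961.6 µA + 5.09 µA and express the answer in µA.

1343.227 µA

In µA:
  0.002137 mA = 0.002137e3 µA = 2.137
  0.3744 mA = 0.3744e3 µA = 374.4
  961.6 µA → 961.6
  5.09 µA → 5.09
Sum: 2.137 + 374.4 + 961.6 + 5.09 = 1343.227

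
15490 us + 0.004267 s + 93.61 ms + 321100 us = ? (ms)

434.467 ms

In ms:
  15490 us = 15490 × 10⁻³ ms = 15.49
  0.004267 s = 0.004267 × 10³ ms = 4.267
  93.61 ms → 93.61
  321100 us = 321100 × 10⁻³ ms = 321.1
Sum: 15.49 + 4.267 + 93.61 + 321.1 = 434.467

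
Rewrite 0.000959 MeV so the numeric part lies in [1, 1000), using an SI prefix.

959 eV

= 959 eV; mantissa already in [1, 1000).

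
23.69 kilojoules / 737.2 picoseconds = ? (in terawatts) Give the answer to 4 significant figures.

32.14 terawatts

(23.69 × 10³) / (737.2 × 10⁻¹²) = 0.0321351 × 10¹⁵ W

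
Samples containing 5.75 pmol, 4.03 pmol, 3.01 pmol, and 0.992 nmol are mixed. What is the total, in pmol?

In pmol:
  5.75 pmol → 5.75
  4.03 pmol → 4.03
  3.01 pmol → 3.01
  0.992 nmol = 0.992 × 10^3 pmol = 992
Sum: 5.75 + 4.03 + 3.01 + 992 = 1004.79

1004.79 pmol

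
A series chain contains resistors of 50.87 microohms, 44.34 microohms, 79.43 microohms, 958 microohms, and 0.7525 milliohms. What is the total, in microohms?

In microohms:
  50.87 microohms → 50.87
  44.34 microohms → 44.34
  79.43 microohms → 79.43
  958 microohms → 958
  0.7525 milliohms = 0.7525e3 microohms = 752.5
Sum: 50.87 + 44.34 + 79.43 + 958 + 752.5 = 1885.14

1885.14 microohms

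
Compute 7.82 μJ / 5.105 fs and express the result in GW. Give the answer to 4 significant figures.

(7.82 × 10^-6) / (5.105 × 10^-15) = 1.53183 × 10^9 W

1.532 GW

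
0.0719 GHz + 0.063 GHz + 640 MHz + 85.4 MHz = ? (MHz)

860.3 MHz

In MHz:
  0.0719 GHz = 0.0719e3 MHz = 71.9
  0.063 GHz = 0.063e3 MHz = 63
  640 MHz → 640
  85.4 MHz → 85.4
Sum: 71.9 + 63 + 640 + 85.4 = 860.3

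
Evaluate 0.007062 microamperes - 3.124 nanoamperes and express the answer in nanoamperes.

3.938 nanoamperes

In nanoamperes:
  0.007062 microamperes = 0.007062e3 nanoamperes = 7.062
  3.124 nanoamperes → 3.124
Difference: 7.062 - 3.124 = 3.938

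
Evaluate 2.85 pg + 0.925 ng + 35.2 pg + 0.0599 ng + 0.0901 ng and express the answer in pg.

1113.05 pg

In pg:
  2.85 pg → 2.85
  0.925 ng = 0.925 × 10^3 pg = 925
  35.2 pg → 35.2
  0.0599 ng = 0.0599 × 10^3 pg = 59.9
  0.0901 ng = 0.0901 × 10^3 pg = 90.1
Sum: 2.85 + 925 + 35.2 + 59.9 + 90.1 = 1113.05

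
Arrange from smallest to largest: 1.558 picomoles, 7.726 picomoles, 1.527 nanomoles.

1.558 picomoles = 0.000000000001558 moles
7.726 picomoles = 0.000000000007726 moles
1.527 nanomoles = 0.000000001527 moles

1.558 picomoles < 7.726 picomoles < 1.527 nanomoles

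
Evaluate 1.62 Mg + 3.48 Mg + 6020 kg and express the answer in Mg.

In Mg:
  1.62 Mg → 1.62
  3.48 Mg → 3.48
  6020 kg = 6020 × 10^-3 Mg = 6.02
Sum: 1.62 + 3.48 + 6.02 = 11.12

11.12 Mg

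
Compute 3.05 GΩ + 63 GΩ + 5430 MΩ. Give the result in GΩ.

71.48 GΩ

In GΩ:
  3.05 GΩ → 3.05
  63 GΩ → 63
  5430 MΩ = 5430 × 10^-3 GΩ = 5.43
Sum: 3.05 + 63 + 5.43 = 71.48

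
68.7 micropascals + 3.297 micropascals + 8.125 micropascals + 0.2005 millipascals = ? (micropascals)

280.622 micropascals

In micropascals:
  68.7 micropascals → 68.7
  3.297 micropascals → 3.297
  8.125 micropascals → 8.125
  0.2005 millipascals = 0.2005 × 10^3 micropascals = 200.5
Sum: 68.7 + 3.297 + 8.125 + 200.5 = 280.622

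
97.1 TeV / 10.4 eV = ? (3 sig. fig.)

9340000000000

(97.1 × 10¹²) / (10.4) = 9.337 × 10¹²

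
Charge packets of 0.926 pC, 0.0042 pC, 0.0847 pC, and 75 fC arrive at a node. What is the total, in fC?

In fC:
  0.926 pC = 0.926e3 fC = 926
  0.0042 pC = 0.0042e3 fC = 4.2
  0.0847 pC = 0.0847e3 fC = 84.7
  75 fC → 75
Sum: 926 + 4.2 + 84.7 + 75 = 1089.9

1089.9 fC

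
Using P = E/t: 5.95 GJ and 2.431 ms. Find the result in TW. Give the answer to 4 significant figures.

2.448 TW

(5.95e9) / (2.431e-3) = 2.44755e12 W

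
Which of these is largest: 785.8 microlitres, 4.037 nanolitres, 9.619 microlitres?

785.8 microlitres = 0.0007858 litres
4.037 nanolitres = 0.000000004037 litres
9.619 microlitres = 0.000009619 litres

785.8 microlitres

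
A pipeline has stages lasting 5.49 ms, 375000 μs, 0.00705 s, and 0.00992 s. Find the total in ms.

In ms:
  5.49 ms → 5.49
  375000 μs = 375000 × 10⁻³ ms = 375
  0.00705 s = 0.00705 × 10³ ms = 7.05
  0.00992 s = 0.00992 × 10³ ms = 9.92
Sum: 5.49 + 375 + 7.05 + 9.92 = 397.46

397.46 ms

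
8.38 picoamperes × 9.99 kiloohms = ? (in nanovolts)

8.38 × 10^-12 × 9.99 × 10^3 = 83.7162 × 10^-9 V

83.7162 nanovolts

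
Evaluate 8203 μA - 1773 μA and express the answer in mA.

6.43 mA

In mA:
  8203 μA = 8203 × 10^-3 mA = 8.203
  1773 μA = 1773 × 10^-3 mA = 1.773
Difference: 8.203 - 1.773 = 6.43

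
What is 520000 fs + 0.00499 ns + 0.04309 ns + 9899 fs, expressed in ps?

577.979 ps

In ps:
  520000 fs = 520000 × 10^-3 ps = 520
  0.00499 ns = 0.00499 × 10^3 ps = 4.99
  0.04309 ns = 0.04309 × 10^3 ps = 43.09
  9899 fs = 9899 × 10^-3 ps = 9.899
Sum: 520 + 4.99 + 43.09 + 9.899 = 577.979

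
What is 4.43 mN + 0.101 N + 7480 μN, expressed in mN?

112.91 mN

In mN:
  4.43 mN → 4.43
  0.101 N = 0.101e3 mN = 101
  7480 μN = 7480e-3 mN = 7.48
Sum: 4.43 + 101 + 7.48 = 112.91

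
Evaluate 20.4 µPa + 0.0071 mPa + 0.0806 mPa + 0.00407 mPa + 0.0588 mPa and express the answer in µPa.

170.97 µPa

In µPa:
  20.4 µPa → 20.4
  0.0071 mPa = 0.0071e3 µPa = 7.1
  0.0806 mPa = 0.0806e3 µPa = 80.6
  0.00407 mPa = 0.00407e3 µPa = 4.07
  0.0588 mPa = 0.0588e3 µPa = 58.8
Sum: 20.4 + 7.1 + 80.6 + 4.07 + 58.8 = 170.97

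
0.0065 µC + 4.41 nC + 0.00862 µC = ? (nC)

In nC:
  0.0065 µC = 0.0065 × 10³ nC = 6.5
  4.41 nC → 4.41
  0.00862 µC = 0.00862 × 10³ nC = 8.62
Sum: 6.5 + 4.41 + 8.62 = 19.53

19.53 nC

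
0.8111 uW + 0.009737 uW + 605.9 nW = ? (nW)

In nW:
  0.8111 uW = 0.8111 × 10^3 nW = 811.1
  0.009737 uW = 0.009737 × 10^3 nW = 9.737
  605.9 nW → 605.9
Sum: 811.1 + 9.737 + 605.9 = 1426.737

1426.737 nW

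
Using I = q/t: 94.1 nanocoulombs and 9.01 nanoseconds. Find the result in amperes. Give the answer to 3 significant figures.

(94.1 × 10^-9) / (9.01 × 10^-9) = 10.444 A

10.4 amperes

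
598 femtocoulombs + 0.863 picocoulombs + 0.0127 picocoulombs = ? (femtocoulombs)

In femtocoulombs:
  598 femtocoulombs → 598
  0.863 picocoulombs = 0.863 × 10³ femtocoulombs = 863
  0.0127 picocoulombs = 0.0127 × 10³ femtocoulombs = 12.7
Sum: 598 + 863 + 12.7 = 1473.7

1473.7 femtocoulombs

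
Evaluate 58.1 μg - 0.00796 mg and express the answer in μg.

50.14 μg

In μg:
  58.1 μg → 58.1
  0.00796 mg = 0.00796 × 10³ μg = 7.96
Difference: 58.1 - 7.96 = 50.14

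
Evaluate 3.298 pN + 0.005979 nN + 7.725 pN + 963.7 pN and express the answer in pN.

980.702 pN

In pN:
  3.298 pN → 3.298
  0.005979 nN = 0.005979 × 10³ pN = 5.979
  7.725 pN → 7.725
  963.7 pN → 963.7
Sum: 3.298 + 5.979 + 7.725 + 963.7 = 980.702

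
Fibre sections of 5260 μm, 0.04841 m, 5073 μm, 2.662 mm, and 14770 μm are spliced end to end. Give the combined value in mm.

76.175 mm

In mm:
  5260 μm = 5260e-3 mm = 5.26
  0.04841 m = 0.04841e3 mm = 48.41
  5073 μm = 5073e-3 mm = 5.073
  2.662 mm → 2.662
  14770 μm = 14770e-3 mm = 14.77
Sum: 5.26 + 48.41 + 5.073 + 2.662 + 14.77 = 76.175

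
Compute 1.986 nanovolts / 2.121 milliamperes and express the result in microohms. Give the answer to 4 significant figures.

(1.986e-9) / (2.121e-3) = 0.936351e-6 Ω

0.9364 microohms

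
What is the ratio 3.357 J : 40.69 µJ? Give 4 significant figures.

82500

(3.357) / (40.69 × 10⁻⁶) = 0.082502 × 10⁶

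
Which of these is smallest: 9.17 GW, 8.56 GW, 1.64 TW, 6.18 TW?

9.17 GW = 9170000000 W
8.56 GW = 8560000000 W
1.64 TW = 1640000000000 W
6.18 TW = 6180000000000 W

8.56 GW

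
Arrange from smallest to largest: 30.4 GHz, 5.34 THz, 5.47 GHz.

30.4 GHz = 30400000000 Hz
5.34 THz = 5340000000000 Hz
5.47 GHz = 5470000000 Hz

5.47 GHz < 30.4 GHz < 5.34 THz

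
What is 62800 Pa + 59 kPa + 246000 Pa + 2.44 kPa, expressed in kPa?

In kPa:
  62800 Pa = 62800 × 10⁻³ kPa = 62.8
  59 kPa → 59
  246000 Pa = 246000 × 10⁻³ kPa = 246
  2.44 kPa → 2.44
Sum: 62.8 + 59 + 246 + 2.44 = 370.24

370.24 kPa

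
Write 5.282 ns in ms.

nano = 10^-9, milli = 10^-3; factor is 10^-6.
5.282 × 10^-6 = 0.000005282

0.000005282 ms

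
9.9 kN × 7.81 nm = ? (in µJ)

9.9e3 × 7.81e-9 = 77.319e-6 J

77.319 µJ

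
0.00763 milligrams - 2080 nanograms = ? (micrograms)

5.55 micrograms

In micrograms:
  0.00763 milligrams = 0.00763e3 micrograms = 7.63
  2080 nanograms = 2080e-3 micrograms = 2.08
Difference: 7.63 - 2.08 = 5.55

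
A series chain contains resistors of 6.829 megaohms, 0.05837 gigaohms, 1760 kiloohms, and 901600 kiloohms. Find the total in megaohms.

968.559 megaohms

In megaohms:
  6.829 megaohms → 6.829
  0.05837 gigaohms = 0.05837 × 10³ megaohms = 58.37
  1760 kiloohms = 1760 × 10⁻³ megaohms = 1.76
  901600 kiloohms = 901600 × 10⁻³ megaohms = 901.6
Sum: 6.829 + 58.37 + 1.76 + 901.6 = 968.559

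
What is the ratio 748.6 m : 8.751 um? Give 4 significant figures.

85540000

(748.6) / (8.751 × 10⁻⁶) = 85.545 × 10⁶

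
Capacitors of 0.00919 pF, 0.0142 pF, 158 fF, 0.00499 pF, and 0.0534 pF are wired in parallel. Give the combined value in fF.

239.78 fF

In fF:
  0.00919 pF = 0.00919 × 10³ fF = 9.19
  0.0142 pF = 0.0142 × 10³ fF = 14.2
  158 fF → 158
  0.00499 pF = 0.00499 × 10³ fF = 4.99
  0.0534 pF = 0.0534 × 10³ fF = 53.4
Sum: 9.19 + 14.2 + 158 + 4.99 + 53.4 = 239.78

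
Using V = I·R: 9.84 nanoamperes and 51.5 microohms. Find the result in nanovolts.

9.84 × 10^-9 × 51.5 × 10^-6 = 506.76 × 10^-15 V

0.00050676 nanovolts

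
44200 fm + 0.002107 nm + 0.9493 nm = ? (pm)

995.607 pm

In pm:
  44200 fm = 44200 × 10⁻³ pm = 44.2
  0.002107 nm = 0.002107 × 10³ pm = 2.107
  0.9493 nm = 0.9493 × 10³ pm = 949.3
Sum: 44.2 + 2.107 + 949.3 = 995.607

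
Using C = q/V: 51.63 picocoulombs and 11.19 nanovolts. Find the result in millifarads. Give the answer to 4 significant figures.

(51.63 × 10⁻¹²) / (11.19 × 10⁻⁹) = 4.61394 × 10⁻³ F

4.614 millifarads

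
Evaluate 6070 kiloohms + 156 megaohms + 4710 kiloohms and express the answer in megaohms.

166.78 megaohms

In megaohms:
  6070 kiloohms = 6070e-3 megaohms = 6.07
  156 megaohms → 156
  4710 kiloohms = 4710e-3 megaohms = 4.71
Sum: 6.07 + 156 + 4.71 = 166.78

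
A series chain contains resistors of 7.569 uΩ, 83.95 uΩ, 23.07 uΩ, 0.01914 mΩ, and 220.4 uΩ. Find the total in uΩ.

354.129 uΩ

In uΩ:
  7.569 uΩ → 7.569
  83.95 uΩ → 83.95
  23.07 uΩ → 23.07
  0.01914 mΩ = 0.01914e3 uΩ = 19.14
  220.4 uΩ → 220.4
Sum: 7.569 + 83.95 + 23.07 + 19.14 + 220.4 = 354.129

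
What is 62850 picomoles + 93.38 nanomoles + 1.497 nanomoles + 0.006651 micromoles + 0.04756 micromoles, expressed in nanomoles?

In nanomoles:
  62850 picomoles = 62850 × 10^-3 nanomoles = 62.85
  93.38 nanomoles → 93.38
  1.497 nanomoles → 1.497
  0.006651 micromoles = 0.006651 × 10^3 nanomoles = 6.651
  0.04756 micromoles = 0.04756 × 10^3 nanomoles = 47.56
Sum: 62.85 + 93.38 + 1.497 + 6.651 + 47.56 = 211.938

211.938 nanomoles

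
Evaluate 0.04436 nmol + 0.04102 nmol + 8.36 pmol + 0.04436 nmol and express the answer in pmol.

In pmol:
  0.04436 nmol = 0.04436 × 10³ pmol = 44.36
  0.04102 nmol = 0.04102 × 10³ pmol = 41.02
  8.36 pmol → 8.36
  0.04436 nmol = 0.04436 × 10³ pmol = 44.36
Sum: 44.36 + 41.02 + 8.36 + 44.36 = 138.1

138.1 pmol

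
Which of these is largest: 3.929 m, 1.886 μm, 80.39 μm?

3.929 m = 3.929 m
1.886 μm = 0.000001886 m
80.39 μm = 0.00008039 m

3.929 m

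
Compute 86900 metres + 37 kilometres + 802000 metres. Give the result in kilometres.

In kilometres:
  86900 metres = 86900 × 10^-3 kilometres = 86.9
  37 kilometres → 37
  802000 metres = 802000 × 10^-3 kilometres = 802
Sum: 86.9 + 37 + 802 = 925.9

925.9 kilometres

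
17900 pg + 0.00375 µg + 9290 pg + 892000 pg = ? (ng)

In ng:
  17900 pg = 17900 × 10^-3 ng = 17.9
  0.00375 µg = 0.00375 × 10^3 ng = 3.75
  9290 pg = 9290 × 10^-3 ng = 9.29
  892000 pg = 892000 × 10^-3 ng = 892
Sum: 17.9 + 3.75 + 9.29 + 892 = 922.94

922.94 ng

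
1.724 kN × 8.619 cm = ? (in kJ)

1.724e3 × 8.619e-2 = 14.859156e1 J

0.14859156 kJ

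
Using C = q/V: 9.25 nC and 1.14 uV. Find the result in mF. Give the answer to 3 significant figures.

8.11 mF

(9.25 × 10⁻⁹) / (1.14 × 10⁻⁶) = 8.114 × 10⁻³ F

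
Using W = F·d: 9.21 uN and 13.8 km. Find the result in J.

9.21e-6 × 13.8e3 = 127.098e-3 J

0.127098 J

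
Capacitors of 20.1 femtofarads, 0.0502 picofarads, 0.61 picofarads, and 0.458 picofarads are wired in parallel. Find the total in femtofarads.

1138.3 femtofarads

In femtofarads:
  20.1 femtofarads → 20.1
  0.0502 picofarads = 0.0502e3 femtofarads = 50.2
  0.61 picofarads = 0.61e3 femtofarads = 610
  0.458 picofarads = 0.458e3 femtofarads = 458
Sum: 20.1 + 50.2 + 610 + 458 = 1138.3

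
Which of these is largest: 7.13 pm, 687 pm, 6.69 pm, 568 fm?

7.13 pm = 0.00000000000713 m
687 pm = 0.000000000687 m
6.69 pm = 0.00000000000669 m
568 fm = 0.000000000000568 m

687 pm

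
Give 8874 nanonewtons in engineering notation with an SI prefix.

= 8.874 × 10⁻⁶ newtons; 10⁻⁶ is micro.

8.874 micronewtons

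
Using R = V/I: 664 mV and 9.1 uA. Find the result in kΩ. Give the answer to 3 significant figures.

(664 × 10⁻³) / (9.1 × 10⁻⁶) = 72.967 × 10³ Ω

73.0 kΩ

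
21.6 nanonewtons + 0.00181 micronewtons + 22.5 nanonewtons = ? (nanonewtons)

In nanonewtons:
  21.6 nanonewtons → 21.6
  0.00181 micronewtons = 0.00181 × 10^3 nanonewtons = 1.81
  22.5 nanonewtons → 22.5
Sum: 21.6 + 1.81 + 22.5 = 45.91

45.91 nanonewtons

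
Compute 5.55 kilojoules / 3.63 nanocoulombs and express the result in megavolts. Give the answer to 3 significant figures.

(5.55 × 10^3) / (3.63 × 10^-9) = 1.5289 × 10^12 V

1530000 megavolts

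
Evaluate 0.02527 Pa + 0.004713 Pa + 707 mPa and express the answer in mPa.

736.983 mPa

In mPa:
  0.02527 Pa = 0.02527 × 10^3 mPa = 25.27
  0.004713 Pa = 0.004713 × 10^3 mPa = 4.713
  707 mPa → 707
Sum: 25.27 + 4.713 + 707 = 736.983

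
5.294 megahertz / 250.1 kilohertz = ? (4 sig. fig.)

21.17

(5.294e6) / (250.1e3) = 0.021168e3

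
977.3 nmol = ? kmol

nano = 1e-9, kilo = 1e3; factor is 1e-12.
977.3 × 1e-12 = 0.0000000009773

0.0000000009773 kmol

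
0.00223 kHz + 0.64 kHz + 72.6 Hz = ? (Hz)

714.83 Hz

In Hz:
  0.00223 kHz = 0.00223e3 Hz = 2.23
  0.64 kHz = 0.64e3 Hz = 640
  72.6 Hz → 72.6
Sum: 2.23 + 640 + 72.6 = 714.83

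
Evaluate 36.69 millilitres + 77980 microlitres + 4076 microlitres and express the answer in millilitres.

In millilitres:
  36.69 millilitres → 36.69
  77980 microlitres = 77980 × 10⁻³ millilitres = 77.98
  4076 microlitres = 4076 × 10⁻³ millilitres = 4.076
Sum: 36.69 + 77.98 + 4.076 = 118.746

118.746 millilitres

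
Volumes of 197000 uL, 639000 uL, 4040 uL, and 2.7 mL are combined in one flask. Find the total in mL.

In mL:
  197000 uL = 197000 × 10^-3 mL = 197
  639000 uL = 639000 × 10^-3 mL = 639
  4040 uL = 4040 × 10^-3 mL = 4.04
  2.7 mL → 2.7
Sum: 197 + 639 + 4.04 + 2.7 = 842.74

842.74 mL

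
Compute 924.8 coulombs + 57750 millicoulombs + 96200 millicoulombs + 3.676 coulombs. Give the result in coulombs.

In coulombs:
  924.8 coulombs → 924.8
  57750 millicoulombs = 57750 × 10^-3 coulombs = 57.75
  96200 millicoulombs = 96200 × 10^-3 coulombs = 96.2
  3.676 coulombs → 3.676
Sum: 924.8 + 57.75 + 96.2 + 3.676 = 1082.426

1082.426 coulombs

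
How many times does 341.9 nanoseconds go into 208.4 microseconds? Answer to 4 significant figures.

609.5

(208.4 × 10⁻⁶) / (341.9 × 10⁻⁹) = 0.60953 × 10³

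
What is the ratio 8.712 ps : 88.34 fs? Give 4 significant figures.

(8.712 × 10⁻¹²) / (88.34 × 10⁻¹⁵) = 0.098619 × 10³

98.62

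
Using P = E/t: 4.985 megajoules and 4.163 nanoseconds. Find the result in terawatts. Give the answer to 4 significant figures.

(4.985e6) / (4.163e-9) = 1.19745e15 W

1197 terawatts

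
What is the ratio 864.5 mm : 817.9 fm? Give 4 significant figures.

1057000000000

(864.5 × 10^-3) / (817.9 × 10^-15) = 1.057 × 10^12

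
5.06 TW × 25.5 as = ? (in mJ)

0.12903 mJ

5.06 × 10¹² × 25.5 × 10⁻¹⁸ = 129.03 × 10⁻⁶ J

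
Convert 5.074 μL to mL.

micro = 10⁻⁶, milli = 10⁻³; factor is 10⁻³.
5.074 × 10⁻³ = 0.005074

0.005074 mL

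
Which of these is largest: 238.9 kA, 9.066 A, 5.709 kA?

238.9 kA = 238900 A
9.066 A = 9.066 A
5.709 kA = 5709 A

238.9 kA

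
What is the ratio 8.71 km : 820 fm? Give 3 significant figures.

10600000000000000

(8.71 × 10^3) / (820 × 10^-15) = 0.01062 × 10^18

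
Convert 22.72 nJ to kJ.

nano = 10^-9, kilo = 10^3; factor is 10^-12.
22.72 × 10^-12 = 0.00000000002272

0.00000000002272 kJ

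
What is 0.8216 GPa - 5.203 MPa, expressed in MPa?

In MPa:
  0.8216 GPa = 0.8216 × 10³ MPa = 821.6
  5.203 MPa → 5.203
Difference: 821.6 - 5.203 = 816.397

816.397 MPa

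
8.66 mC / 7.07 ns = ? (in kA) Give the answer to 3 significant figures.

1220 kA

(8.66e-3) / (7.07e-9) = 1.2249e6 A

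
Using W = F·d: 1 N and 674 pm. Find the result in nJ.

1 × 674e-12 = 674e-12 J

0.674 nJ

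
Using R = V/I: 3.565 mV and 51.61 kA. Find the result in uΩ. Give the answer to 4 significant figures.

(3.565 × 10^-3) / (51.61 × 10^3) = 0.0690758 × 10^-6 Ω

0.06908 uΩ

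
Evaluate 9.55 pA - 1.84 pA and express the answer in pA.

7.71 pA

In pA:
  9.55 pA → 9.55
  1.84 pA → 1.84
Difference: 9.55 - 1.84 = 7.71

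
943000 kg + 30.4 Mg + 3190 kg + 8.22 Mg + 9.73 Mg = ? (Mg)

994.54 Mg

In Mg:
  943000 kg = 943000 × 10⁻³ Mg = 943
  30.4 Mg → 30.4
  3190 kg = 3190 × 10⁻³ Mg = 3.19
  8.22 Mg → 8.22
  9.73 Mg → 9.73
Sum: 943 + 30.4 + 3.19 + 8.22 + 9.73 = 994.54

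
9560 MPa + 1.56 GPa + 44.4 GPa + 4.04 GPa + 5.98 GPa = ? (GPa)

In GPa:
  9560 MPa = 9560 × 10⁻³ GPa = 9.56
  1.56 GPa → 1.56
  44.4 GPa → 44.4
  4.04 GPa → 4.04
  5.98 GPa → 5.98
Sum: 9.56 + 1.56 + 44.4 + 4.04 + 5.98 = 65.54

65.54 GPa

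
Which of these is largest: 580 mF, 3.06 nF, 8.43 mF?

580 mF = 0.58 F
3.06 nF = 0.00000000306 F
8.43 mF = 0.00843 F

580 mF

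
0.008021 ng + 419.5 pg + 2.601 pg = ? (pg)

In pg:
  0.008021 ng = 0.008021 × 10³ pg = 8.021
  419.5 pg → 419.5
  2.601 pg → 2.601
Sum: 8.021 + 419.5 + 2.601 = 430.122

430.122 pg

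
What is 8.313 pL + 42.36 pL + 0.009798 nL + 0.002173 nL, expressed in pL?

In pL:
  8.313 pL → 8.313
  42.36 pL → 42.36
  0.009798 nL = 0.009798 × 10^3 pL = 9.798
  0.002173 nL = 0.002173 × 10^3 pL = 2.173
Sum: 8.313 + 42.36 + 9.798 + 2.173 = 62.644

62.644 pL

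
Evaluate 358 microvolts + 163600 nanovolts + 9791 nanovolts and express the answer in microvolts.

531.391 microvolts

In microvolts:
  358 microvolts → 358
  163600 nanovolts = 163600 × 10⁻³ microvolts = 163.6
  9791 nanovolts = 9791 × 10⁻³ microvolts = 9.791
Sum: 358 + 163.6 + 9.791 = 531.391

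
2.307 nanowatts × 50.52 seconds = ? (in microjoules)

2.307 × 10^-9 × 50.52 = 116.54964 × 10^-9 J

0.11654964 microjoules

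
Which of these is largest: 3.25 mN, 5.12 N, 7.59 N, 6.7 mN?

7.59 N

3.25 mN = 0.00325 N
5.12 N = 5.12 N
7.59 N = 7.59 N
6.7 mN = 0.0067 N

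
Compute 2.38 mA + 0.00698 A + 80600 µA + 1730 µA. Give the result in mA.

In mA:
  2.38 mA → 2.38
  0.00698 A = 0.00698 × 10^3 mA = 6.98
  80600 µA = 80600 × 10^-3 mA = 80.6
  1730 µA = 1730 × 10^-3 mA = 1.73
Sum: 2.38 + 6.98 + 80.6 + 1.73 = 91.69

91.69 mA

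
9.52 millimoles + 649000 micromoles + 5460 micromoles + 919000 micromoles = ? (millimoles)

1582.98 millimoles

In millimoles:
  9.52 millimoles → 9.52
  649000 micromoles = 649000e-3 millimoles = 649
  5460 micromoles = 5460e-3 millimoles = 5.46
  919000 micromoles = 919000e-3 millimoles = 919
Sum: 9.52 + 649 + 5.46 + 919 = 1582.98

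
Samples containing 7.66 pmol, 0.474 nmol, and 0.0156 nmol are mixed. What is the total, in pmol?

In pmol:
  7.66 pmol → 7.66
  0.474 nmol = 0.474 × 10^3 pmol = 474
  0.0156 nmol = 0.0156 × 10^3 pmol = 15.6
Sum: 7.66 + 474 + 15.6 = 497.26

497.26 pmol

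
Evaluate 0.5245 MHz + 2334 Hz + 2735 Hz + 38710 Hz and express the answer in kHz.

In kHz:
  0.5245 MHz = 0.5245 × 10^3 kHz = 524.5
  2334 Hz = 2334 × 10^-3 kHz = 2.334
  2735 Hz = 2735 × 10^-3 kHz = 2.735
  38710 Hz = 38710 × 10^-3 kHz = 38.71
Sum: 524.5 + 2.334 + 2.735 + 38.71 = 568.279

568.279 kHz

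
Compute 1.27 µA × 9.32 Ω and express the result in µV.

1.27e-6 × 9.32 = 11.8364e-6 V

11.8364 µV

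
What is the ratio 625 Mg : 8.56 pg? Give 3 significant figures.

(625 × 10⁶) / (8.56 × 10⁻¹²) = 73.01 × 10¹⁸

73000000000000000000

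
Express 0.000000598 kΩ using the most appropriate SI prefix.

598 uΩ

= 598e-6 Ω; 1e-6 is micro.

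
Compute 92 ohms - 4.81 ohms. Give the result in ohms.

In ohms:
  92 ohms → 92
  4.81 ohms → 4.81
Difference: 92 - 4.81 = 87.19

87.19 ohms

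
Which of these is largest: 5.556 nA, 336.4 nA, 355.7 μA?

5.556 nA = 0.000000005556 A
336.4 nA = 0.0000003364 A
355.7 μA = 0.0003557 A

355.7 μA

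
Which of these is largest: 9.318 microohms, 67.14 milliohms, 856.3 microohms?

67.14 milliohms

9.318 microohms = 0.000009318 ohms
67.14 milliohms = 0.06714 ohms
856.3 microohms = 0.0008563 ohms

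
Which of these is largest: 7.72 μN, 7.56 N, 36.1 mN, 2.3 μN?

7.72 μN = 0.00000772 N
7.56 N = 7.56 N
36.1 mN = 0.0361 N
2.3 μN = 0.0000023 N

7.56 N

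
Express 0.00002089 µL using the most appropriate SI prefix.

= 20.89 × 10⁻¹² L; 10⁻¹² is pico.

20.89 pL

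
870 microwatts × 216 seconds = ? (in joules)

870 × 10^-6 × 216 = 187920 × 10^-6 J

0.18792 joules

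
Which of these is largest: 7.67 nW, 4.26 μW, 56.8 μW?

7.67 nW = 0.00000000767 W
4.26 μW = 0.00000426 W
56.8 μW = 0.0000568 W

56.8 μW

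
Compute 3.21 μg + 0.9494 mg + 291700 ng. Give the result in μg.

1244.31 μg

In μg:
  3.21 μg → 3.21
  0.9494 mg = 0.9494 × 10^3 μg = 949.4
  291700 ng = 291700 × 10^-3 μg = 291.7
Sum: 3.21 + 949.4 + 291.7 = 1244.31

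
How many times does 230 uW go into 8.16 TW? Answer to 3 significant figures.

35500000000000000

(8.16 × 10¹²) / (230 × 10⁻⁶) = 0.03548 × 10¹⁸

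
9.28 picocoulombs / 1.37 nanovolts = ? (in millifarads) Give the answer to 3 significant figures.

6.77 millifarads

(9.28 × 10⁻¹²) / (1.37 × 10⁻⁹) = 6.7737 × 10⁻³ F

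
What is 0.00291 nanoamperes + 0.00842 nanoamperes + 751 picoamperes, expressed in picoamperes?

762.33 picoamperes

In picoamperes:
  0.00291 nanoamperes = 0.00291 × 10³ picoamperes = 2.91
  0.00842 nanoamperes = 0.00842 × 10³ picoamperes = 8.42
  751 picoamperes → 751
Sum: 2.91 + 8.42 + 751 = 762.33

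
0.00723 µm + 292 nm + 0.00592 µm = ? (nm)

In nm:
  0.00723 µm = 0.00723 × 10^3 nm = 7.23
  292 nm → 292
  0.00592 µm = 0.00592 × 10^3 nm = 5.92
Sum: 7.23 + 292 + 5.92 = 305.15

305.15 nm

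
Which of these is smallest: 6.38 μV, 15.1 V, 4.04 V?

6.38 μV

6.38 μV = 0.00000638 V
15.1 V = 15.1 V
4.04 V = 4.04 V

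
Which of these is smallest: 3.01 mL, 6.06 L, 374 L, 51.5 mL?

3.01 mL

3.01 mL = 0.00301 L
6.06 L = 6.06 L
374 L = 374 L
51.5 mL = 0.0515 L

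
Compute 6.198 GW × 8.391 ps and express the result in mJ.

6.198 × 10⁹ × 8.391 × 10⁻¹² = 52.007418 × 10⁻³ J

52.007418 mJ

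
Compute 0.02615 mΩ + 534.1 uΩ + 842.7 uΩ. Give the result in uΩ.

1402.95 uΩ

In uΩ:
  0.02615 mΩ = 0.02615 × 10³ uΩ = 26.15
  534.1 uΩ → 534.1
  842.7 uΩ → 842.7
Sum: 26.15 + 534.1 + 842.7 = 1402.95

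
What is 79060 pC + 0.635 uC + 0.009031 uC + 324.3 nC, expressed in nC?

In nC:
  79060 pC = 79060e-3 nC = 79.06
  0.635 uC = 0.635e3 nC = 635
  0.009031 uC = 0.009031e3 nC = 9.031
  324.3 nC → 324.3
Sum: 79.06 + 635 + 9.031 + 324.3 = 1047.391

1047.391 nC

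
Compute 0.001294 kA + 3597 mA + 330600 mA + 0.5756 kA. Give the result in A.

In A:
  0.001294 kA = 0.001294 × 10³ A = 1.294
  3597 mA = 3597 × 10⁻³ A = 3.597
  330600 mA = 330600 × 10⁻³ A = 330.6
  0.5756 kA = 0.5756 × 10³ A = 575.6
Sum: 1.294 + 3.597 + 330.6 + 575.6 = 911.091

911.091 A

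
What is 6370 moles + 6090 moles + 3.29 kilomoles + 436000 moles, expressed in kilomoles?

In kilomoles:
  6370 moles = 6370 × 10^-3 kilomoles = 6.37
  6090 moles = 6090 × 10^-3 kilomoles = 6.09
  3.29 kilomoles → 3.29
  436000 moles = 436000 × 10^-3 kilomoles = 436
Sum: 6.37 + 6.09 + 3.29 + 436 = 451.75

451.75 kilomoles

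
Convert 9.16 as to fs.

atto = 10^-18, femto = 10^-15; factor is 10^-3.
9.16 × 10^-3 = 0.00916

0.00916 fs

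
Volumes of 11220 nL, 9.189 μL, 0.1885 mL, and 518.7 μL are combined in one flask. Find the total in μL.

727.609 μL

In μL:
  11220 nL = 11220 × 10^-3 μL = 11.22
  9.189 μL → 9.189
  0.1885 mL = 0.1885 × 10^3 μL = 188.5
  518.7 μL → 518.7
Sum: 11.22 + 9.189 + 188.5 + 518.7 = 727.609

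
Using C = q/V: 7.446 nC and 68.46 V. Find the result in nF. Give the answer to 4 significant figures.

(7.446e-9) / (68.46) = 0.108764e-9 F

0.1088 nF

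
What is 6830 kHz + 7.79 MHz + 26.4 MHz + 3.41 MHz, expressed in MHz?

44.43 MHz

In MHz:
  6830 kHz = 6830 × 10⁻³ MHz = 6.83
  7.79 MHz → 7.79
  26.4 MHz → 26.4
  3.41 MHz → 3.41
Sum: 6.83 + 7.79 + 26.4 + 3.41 = 44.43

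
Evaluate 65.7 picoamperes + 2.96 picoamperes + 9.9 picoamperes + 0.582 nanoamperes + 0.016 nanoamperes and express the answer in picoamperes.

In picoamperes:
  65.7 picoamperes → 65.7
  2.96 picoamperes → 2.96
  9.9 picoamperes → 9.9
  0.582 nanoamperes = 0.582 × 10³ picoamperes = 582
  0.016 nanoamperes = 0.016 × 10³ picoamperes = 16
Sum: 65.7 + 2.96 + 9.9 + 582 + 16 = 676.56

676.56 picoamperes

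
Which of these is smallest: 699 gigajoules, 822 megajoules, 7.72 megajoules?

699 gigajoules = 699000000000 joules
822 megajoules = 822000000 joules
7.72 megajoules = 7720000 joules

7.72 megajoules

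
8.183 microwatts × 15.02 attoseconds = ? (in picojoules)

8.183 × 10⁻⁶ × 15.02 × 10⁻¹⁸ = 122.90866 × 10⁻²⁴ J

0.00000000012290866 picojoules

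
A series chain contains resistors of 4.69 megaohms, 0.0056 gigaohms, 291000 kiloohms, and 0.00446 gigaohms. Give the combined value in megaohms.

In megaohms:
  4.69 megaohms → 4.69
  0.0056 gigaohms = 0.0056 × 10^3 megaohms = 5.6
  291000 kiloohms = 291000 × 10^-3 megaohms = 291
  0.00446 gigaohms = 0.00446 × 10^3 megaohms = 4.46
Sum: 4.69 + 5.6 + 291 + 4.46 = 305.75

305.75 megaohms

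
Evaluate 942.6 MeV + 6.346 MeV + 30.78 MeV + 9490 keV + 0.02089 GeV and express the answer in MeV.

1010.106 MeV

In MeV:
  942.6 MeV → 942.6
  6.346 MeV → 6.346
  30.78 MeV → 30.78
  9490 keV = 9490 × 10^-3 MeV = 9.49
  0.02089 GeV = 0.02089 × 10^3 MeV = 20.89
Sum: 942.6 + 6.346 + 30.78 + 9.49 + 20.89 = 1010.106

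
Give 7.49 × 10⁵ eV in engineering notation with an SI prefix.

= 749 × 10³ eV; 10³ is kilo.

749 keV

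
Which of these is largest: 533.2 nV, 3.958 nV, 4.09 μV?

533.2 nV = 0.0000005332 V
3.958 nV = 0.000000003958 V
4.09 μV = 0.00000409 V

4.09 μV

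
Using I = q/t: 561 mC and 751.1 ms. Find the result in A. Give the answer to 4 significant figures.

(561 × 10⁻³) / (751.1 × 10⁻³) = 0.746905 A

0.7469 A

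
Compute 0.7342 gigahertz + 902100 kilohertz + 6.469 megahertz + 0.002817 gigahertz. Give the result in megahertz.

1645.586 megahertz

In megahertz:
  0.7342 gigahertz = 0.7342 × 10^3 megahertz = 734.2
  902100 kilohertz = 902100 × 10^-3 megahertz = 902.1
  6.469 megahertz → 6.469
  0.002817 gigahertz = 0.002817 × 10^3 megahertz = 2.817
Sum: 734.2 + 902.1 + 6.469 + 2.817 = 1645.586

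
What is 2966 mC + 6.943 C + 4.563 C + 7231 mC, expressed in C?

21.703 C

In C:
  2966 mC = 2966 × 10^-3 C = 2.966
  6.943 C → 6.943
  4.563 C → 4.563
  7231 mC = 7231 × 10^-3 C = 7.231
Sum: 2.966 + 6.943 + 4.563 + 7.231 = 21.703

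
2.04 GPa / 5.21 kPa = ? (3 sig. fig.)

(2.04e9) / (5.21e3) = 0.3916e6

392000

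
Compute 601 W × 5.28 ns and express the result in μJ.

3.17328 μJ

601 × 5.28 × 10^-9 = 3173.28 × 10^-9 J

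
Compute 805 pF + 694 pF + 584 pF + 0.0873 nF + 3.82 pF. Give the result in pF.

2174.12 pF

In pF:
  805 pF → 805
  694 pF → 694
  584 pF → 584
  0.0873 nF = 0.0873 × 10³ pF = 87.3
  3.82 pF → 3.82
Sum: 805 + 694 + 584 + 87.3 + 3.82 = 2174.12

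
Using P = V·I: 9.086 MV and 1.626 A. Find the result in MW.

14.773836 MW

9.086 × 10⁶ × 1.626 = 14.773836 × 10⁶ W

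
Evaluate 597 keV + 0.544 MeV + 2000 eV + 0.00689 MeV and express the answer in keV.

1149.89 keV

In keV:
  597 keV → 597
  0.544 MeV = 0.544 × 10^3 keV = 544
  2000 eV = 2000 × 10^-3 keV = 2
  0.00689 MeV = 0.00689 × 10^3 keV = 6.89
Sum: 597 + 544 + 2 + 6.89 = 1149.89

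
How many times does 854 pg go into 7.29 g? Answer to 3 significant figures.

8540000000

(7.29) / (854 × 10⁻¹²) = 0.008536 × 10¹²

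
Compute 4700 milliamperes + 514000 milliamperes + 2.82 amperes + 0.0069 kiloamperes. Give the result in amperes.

In amperes:
  4700 milliamperes = 4700e-3 amperes = 4.7
  514000 milliamperes = 514000e-3 amperes = 514
  2.82 amperes → 2.82
  0.0069 kiloamperes = 0.0069e3 amperes = 6.9
Sum: 4.7 + 514 + 2.82 + 6.9 = 528.42

528.42 amperes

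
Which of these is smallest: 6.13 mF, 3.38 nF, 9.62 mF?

3.38 nF

6.13 mF = 0.00613 F
3.38 nF = 0.00000000338 F
9.62 mF = 0.00962 F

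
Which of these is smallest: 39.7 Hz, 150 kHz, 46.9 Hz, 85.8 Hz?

39.7 Hz = 39.7 Hz
150 kHz = 150000 Hz
46.9 Hz = 46.9 Hz
85.8 Hz = 85.8 Hz

39.7 Hz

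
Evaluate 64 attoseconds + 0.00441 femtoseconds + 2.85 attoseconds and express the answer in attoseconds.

In attoseconds:
  64 attoseconds → 64
  0.00441 femtoseconds = 0.00441 × 10³ attoseconds = 4.41
  2.85 attoseconds → 2.85
Sum: 64 + 4.41 + 2.85 = 71.26

71.26 attoseconds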